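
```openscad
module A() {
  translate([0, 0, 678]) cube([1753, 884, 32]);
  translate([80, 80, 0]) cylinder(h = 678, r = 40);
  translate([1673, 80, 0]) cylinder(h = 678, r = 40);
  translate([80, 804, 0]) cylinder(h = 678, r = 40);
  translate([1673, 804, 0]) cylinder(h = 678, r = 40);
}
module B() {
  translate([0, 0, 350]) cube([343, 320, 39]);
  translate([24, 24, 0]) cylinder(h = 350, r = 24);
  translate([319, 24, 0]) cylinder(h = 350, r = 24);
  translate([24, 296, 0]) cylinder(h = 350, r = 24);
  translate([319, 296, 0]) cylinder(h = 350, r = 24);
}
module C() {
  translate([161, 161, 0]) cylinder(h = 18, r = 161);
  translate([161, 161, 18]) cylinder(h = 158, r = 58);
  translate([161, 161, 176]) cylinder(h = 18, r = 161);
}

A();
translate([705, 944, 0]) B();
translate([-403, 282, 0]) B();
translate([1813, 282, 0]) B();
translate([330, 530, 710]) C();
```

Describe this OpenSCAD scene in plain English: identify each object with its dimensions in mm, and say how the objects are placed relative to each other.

A is a table with a 1753×884 mm rectangular top, 32 mm thick, top surface at z = 710 mm, supported by four round legs of 80 mm diameter, each leg's bounding box inset 40 mm from the nearest pair of top edges, running from the floor.

B is a four-legged stool. The seat is a 343×320×39 mm slab whose top surface is at z = 389 mm; four round legs, each 48 mm in diameter, run from the floor (z = 0) to the underside of the seat, each leg's axis is inset half a diameter from the nearest pair of seat edges (so the leg's bounding box is flush with the corner).

C is a spool: two coaxial disc flanges of radius 161 mm and thickness 18 mm, joined by a core cylinder of radius 58 mm and height 158 mm. The lower flange rests on z = 0 and the three cylinders share a vertical axis.

Three stools sit around the table at the +y, −x, +x sides. The spool is on top of the table.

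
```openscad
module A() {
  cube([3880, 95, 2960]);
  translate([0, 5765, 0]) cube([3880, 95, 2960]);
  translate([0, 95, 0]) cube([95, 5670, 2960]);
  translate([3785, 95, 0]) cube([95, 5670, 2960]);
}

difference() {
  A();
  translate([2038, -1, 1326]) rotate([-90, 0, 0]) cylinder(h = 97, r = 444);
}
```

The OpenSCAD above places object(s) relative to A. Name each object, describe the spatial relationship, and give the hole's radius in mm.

The subtracted cylinder has r = 444 mm.

A is a house frame. The house frame has a circular hole through its front wall. The hole's radius is 444 mm.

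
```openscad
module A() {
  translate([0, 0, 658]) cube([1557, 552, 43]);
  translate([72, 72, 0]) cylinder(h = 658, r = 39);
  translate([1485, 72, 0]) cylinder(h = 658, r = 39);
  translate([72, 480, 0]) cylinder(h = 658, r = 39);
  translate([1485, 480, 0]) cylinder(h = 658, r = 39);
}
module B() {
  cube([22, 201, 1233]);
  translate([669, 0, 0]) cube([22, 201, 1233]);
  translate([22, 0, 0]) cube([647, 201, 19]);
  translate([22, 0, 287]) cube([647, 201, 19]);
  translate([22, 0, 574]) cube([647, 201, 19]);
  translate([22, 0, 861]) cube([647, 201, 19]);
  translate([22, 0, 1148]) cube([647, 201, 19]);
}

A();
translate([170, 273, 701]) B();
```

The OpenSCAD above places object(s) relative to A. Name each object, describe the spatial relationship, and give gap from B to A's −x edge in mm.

A is a table. B is a bookshelf. The bookshelf is on top of the table. The gap from the bookshelf to the table's −x edge is 170 mm.

The bookshelf's min-x is at 170; the table's min-x is 0; gap = 170 mm.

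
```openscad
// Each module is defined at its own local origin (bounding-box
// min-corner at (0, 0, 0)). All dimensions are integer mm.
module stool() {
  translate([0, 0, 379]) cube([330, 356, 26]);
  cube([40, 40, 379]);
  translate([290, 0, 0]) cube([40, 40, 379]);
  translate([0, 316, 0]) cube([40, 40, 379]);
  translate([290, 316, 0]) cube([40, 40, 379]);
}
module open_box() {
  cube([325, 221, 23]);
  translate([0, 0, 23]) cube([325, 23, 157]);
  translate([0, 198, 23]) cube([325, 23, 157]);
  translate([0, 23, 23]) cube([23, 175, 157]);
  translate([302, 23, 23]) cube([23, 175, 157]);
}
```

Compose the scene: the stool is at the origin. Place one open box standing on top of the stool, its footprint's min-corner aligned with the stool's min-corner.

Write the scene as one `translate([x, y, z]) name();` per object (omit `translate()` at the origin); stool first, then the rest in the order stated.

stool();
translate([0, 0, 405]) open_box();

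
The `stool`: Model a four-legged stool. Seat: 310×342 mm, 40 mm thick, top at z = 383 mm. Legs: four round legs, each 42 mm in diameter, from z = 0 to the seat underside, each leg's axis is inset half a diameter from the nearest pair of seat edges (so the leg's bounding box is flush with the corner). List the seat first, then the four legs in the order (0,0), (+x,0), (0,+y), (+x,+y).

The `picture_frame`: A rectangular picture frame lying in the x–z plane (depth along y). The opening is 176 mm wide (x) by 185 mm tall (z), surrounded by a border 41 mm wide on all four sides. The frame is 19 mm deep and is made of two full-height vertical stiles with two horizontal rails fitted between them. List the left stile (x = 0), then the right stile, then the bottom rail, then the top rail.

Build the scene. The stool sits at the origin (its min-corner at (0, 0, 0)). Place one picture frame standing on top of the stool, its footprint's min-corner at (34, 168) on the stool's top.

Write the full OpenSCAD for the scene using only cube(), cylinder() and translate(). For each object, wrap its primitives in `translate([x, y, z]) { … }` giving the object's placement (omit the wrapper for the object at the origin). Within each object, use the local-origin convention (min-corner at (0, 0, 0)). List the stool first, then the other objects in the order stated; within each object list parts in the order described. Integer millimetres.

translate([0, 0, 343]) cube([310, 342, 40]);
translate([21, 21, 0]) cylinder(h = 343, r = 21);
translate([289, 21, 0]) cylinder(h = 343, r = 21);
translate([21, 321, 0]) cylinder(h = 343, r = 21);
translate([289, 321, 0]) cylinder(h = 343, r = 21);
translate([34, 168, 383]) {
  cube([41, 19, 267]);
  translate([217, 0, 0]) cube([41, 19, 267]);
  translate([41, 0, 0]) cube([176, 19, 41]);
  translate([41, 0, 226]) cube([176, 19, 41]);
}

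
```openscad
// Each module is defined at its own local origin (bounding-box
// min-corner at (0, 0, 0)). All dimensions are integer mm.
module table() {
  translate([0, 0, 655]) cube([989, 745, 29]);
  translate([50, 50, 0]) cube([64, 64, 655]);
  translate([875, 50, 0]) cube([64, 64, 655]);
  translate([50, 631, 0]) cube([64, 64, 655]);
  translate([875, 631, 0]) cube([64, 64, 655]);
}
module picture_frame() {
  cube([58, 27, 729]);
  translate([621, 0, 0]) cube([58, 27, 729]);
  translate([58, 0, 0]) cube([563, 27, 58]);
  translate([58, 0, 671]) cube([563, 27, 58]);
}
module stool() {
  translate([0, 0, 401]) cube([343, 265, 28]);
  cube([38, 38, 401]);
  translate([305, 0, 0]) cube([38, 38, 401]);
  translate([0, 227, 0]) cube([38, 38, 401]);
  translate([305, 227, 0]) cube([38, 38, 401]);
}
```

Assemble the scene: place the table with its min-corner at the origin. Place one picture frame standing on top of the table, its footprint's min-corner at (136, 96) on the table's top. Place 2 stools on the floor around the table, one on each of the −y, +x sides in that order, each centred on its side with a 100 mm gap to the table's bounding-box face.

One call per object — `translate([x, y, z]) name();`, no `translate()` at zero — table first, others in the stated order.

table();
translate([136, 96, 684]) picture_frame();
translate([323, -365, 0]) stool();
translate([1089, 240, 0]) stool();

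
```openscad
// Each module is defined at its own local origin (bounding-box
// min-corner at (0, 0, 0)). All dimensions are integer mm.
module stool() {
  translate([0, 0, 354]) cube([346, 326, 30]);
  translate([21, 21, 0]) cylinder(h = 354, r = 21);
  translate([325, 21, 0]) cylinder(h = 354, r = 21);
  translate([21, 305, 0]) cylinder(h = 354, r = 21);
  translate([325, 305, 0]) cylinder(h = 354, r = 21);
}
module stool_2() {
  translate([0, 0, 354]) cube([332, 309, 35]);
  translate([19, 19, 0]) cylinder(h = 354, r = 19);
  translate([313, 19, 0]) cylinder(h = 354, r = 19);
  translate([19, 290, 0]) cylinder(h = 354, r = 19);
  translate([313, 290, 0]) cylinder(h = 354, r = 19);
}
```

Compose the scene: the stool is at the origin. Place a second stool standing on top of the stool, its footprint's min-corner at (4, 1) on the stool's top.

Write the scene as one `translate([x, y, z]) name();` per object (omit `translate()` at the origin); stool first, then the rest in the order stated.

stool();
translate([4, 1, 384]) stool_2();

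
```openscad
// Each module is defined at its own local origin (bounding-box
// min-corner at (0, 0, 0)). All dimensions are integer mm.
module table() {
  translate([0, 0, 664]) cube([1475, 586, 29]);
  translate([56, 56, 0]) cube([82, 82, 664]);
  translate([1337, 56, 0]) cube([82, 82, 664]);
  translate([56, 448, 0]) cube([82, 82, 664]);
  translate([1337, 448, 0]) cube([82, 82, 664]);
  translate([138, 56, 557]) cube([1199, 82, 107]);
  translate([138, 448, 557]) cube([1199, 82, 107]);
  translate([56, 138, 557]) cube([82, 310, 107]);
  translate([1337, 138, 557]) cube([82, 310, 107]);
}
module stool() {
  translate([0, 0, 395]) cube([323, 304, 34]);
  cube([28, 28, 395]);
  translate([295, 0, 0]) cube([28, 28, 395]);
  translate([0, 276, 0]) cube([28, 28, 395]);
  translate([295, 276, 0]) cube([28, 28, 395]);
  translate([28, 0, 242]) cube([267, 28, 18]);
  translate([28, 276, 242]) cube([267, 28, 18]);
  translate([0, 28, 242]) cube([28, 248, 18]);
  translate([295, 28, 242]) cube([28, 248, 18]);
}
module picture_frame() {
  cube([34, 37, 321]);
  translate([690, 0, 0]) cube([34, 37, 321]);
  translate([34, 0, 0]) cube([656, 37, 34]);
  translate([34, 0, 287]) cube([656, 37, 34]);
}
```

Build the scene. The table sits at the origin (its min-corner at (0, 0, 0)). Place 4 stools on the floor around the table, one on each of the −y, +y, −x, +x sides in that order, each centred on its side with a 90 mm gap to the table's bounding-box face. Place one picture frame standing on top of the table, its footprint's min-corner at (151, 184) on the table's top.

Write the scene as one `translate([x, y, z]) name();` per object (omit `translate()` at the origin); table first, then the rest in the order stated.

table();
translate([576, -394, 0]) stool();
translate([576, 676, 0]) stool();
translate([-413, 141, 0]) stool();
translate([1565, 141, 0]) stool();
translate([151, 184, 693]) picture_frame();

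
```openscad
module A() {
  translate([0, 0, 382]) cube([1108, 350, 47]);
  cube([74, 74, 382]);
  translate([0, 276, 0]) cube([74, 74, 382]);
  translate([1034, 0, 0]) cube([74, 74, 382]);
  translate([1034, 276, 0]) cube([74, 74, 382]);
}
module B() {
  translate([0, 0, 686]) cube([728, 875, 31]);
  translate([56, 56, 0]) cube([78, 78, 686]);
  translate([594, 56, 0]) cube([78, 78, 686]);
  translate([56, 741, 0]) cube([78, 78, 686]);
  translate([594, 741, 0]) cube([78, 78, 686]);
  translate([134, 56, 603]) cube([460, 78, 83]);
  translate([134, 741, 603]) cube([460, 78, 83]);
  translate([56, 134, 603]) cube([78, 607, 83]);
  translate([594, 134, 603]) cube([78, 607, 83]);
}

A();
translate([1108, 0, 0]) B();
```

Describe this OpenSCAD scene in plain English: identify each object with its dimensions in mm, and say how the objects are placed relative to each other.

A is a bench: a 1108×350 mm seat slab, 47 mm thick, top at z = 429 mm, on four 74×74 mm square legs flush with the seat corners and standing on z = 0.

B is a table: top 728 mm (x) × 875 mm (y), 31 mm thick, upper face at z = 717 mm, on four 78×78 mm square legs, each inset 56 mm from the nearest pair of top edges, running from z = 0 to the bottom of the top. Four apron rails, 78 mm thick and 83 mm tall, run between adjacent legs with their top edges flush with the underside of the top and their outer faces flush with the legs' outer faces.

The table is against the bench's +x side, with their −y faces flush.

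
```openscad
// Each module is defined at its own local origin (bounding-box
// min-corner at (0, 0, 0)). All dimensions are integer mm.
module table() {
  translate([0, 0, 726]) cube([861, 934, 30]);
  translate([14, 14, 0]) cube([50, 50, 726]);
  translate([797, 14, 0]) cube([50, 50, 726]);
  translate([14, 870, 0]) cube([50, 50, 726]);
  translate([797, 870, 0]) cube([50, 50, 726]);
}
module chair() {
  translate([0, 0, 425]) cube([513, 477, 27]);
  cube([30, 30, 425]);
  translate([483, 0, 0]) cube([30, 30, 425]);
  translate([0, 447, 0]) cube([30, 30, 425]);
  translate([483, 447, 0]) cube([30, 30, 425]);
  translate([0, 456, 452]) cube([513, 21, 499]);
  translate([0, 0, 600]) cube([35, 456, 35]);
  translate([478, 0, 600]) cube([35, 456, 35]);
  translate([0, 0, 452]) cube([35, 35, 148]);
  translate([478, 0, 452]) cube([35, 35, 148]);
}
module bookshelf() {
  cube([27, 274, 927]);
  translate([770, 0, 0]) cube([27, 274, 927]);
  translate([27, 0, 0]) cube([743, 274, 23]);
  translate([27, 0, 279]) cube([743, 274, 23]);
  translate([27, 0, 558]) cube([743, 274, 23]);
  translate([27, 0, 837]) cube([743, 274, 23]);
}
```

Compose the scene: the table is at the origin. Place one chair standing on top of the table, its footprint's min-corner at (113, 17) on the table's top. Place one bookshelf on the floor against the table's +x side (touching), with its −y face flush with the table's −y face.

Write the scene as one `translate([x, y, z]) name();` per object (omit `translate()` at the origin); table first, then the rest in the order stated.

table();
translate([113, 17, 756]) chair();
translate([861, 0, 0]) bookshelf();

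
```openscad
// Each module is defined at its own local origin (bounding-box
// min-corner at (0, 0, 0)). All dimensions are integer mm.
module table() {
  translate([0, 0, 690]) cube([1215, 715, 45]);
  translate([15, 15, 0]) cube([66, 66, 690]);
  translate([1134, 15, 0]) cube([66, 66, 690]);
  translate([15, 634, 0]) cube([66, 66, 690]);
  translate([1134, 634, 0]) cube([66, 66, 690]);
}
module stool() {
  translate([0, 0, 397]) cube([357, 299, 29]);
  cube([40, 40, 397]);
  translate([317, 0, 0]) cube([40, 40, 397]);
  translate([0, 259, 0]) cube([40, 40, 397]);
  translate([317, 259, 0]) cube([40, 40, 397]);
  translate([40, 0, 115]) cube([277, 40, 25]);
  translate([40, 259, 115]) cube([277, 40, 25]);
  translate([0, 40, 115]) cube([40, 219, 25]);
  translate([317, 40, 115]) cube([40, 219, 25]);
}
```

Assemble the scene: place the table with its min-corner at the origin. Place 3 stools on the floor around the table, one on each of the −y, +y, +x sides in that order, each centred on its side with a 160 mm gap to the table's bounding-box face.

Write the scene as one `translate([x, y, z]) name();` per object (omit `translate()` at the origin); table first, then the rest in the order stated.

table();
translate([429, -459, 0]) stool();
translate([429, 875, 0]) stool();
translate([1375, 208, 0]) stool();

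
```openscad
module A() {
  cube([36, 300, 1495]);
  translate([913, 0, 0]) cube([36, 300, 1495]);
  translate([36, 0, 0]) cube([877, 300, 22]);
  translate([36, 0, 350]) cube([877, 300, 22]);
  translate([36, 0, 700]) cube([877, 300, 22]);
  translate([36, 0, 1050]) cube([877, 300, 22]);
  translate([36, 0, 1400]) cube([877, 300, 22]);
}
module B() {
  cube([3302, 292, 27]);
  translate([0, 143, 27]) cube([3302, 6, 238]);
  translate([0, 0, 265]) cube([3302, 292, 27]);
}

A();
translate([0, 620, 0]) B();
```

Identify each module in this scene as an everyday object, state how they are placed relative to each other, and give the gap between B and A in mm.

The I-beam's nearest face is 320 mm from the bookshelf's +y face.

A is a bookshelf. B is an I-beam. The I-beam is on the floor beside the bookshelf on its +y side. The gap between the I-beam and the bookshelf is 320 mm.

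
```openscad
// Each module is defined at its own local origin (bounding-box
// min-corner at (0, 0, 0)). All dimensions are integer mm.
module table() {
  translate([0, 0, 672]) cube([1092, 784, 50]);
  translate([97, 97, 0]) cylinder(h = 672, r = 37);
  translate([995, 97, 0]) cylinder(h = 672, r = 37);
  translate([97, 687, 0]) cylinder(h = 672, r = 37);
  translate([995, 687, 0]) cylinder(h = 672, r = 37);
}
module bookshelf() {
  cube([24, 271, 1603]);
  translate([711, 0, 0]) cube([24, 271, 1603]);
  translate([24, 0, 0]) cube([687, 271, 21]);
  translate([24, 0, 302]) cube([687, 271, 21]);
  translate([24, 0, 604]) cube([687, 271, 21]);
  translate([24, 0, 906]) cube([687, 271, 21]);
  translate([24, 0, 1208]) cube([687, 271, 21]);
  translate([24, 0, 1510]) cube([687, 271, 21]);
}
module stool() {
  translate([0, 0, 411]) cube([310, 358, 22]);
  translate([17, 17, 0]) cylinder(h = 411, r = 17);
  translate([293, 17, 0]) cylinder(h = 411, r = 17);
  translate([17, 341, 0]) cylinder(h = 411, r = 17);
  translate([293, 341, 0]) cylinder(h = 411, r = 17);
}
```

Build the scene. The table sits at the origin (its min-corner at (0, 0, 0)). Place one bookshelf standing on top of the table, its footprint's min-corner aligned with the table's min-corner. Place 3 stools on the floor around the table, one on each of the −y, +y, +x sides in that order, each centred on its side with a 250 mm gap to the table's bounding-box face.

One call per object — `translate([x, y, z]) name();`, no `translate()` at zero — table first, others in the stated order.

table();
translate([0, 0, 722]) bookshelf();
translate([391, -608, 0]) stool();
translate([391, 1034, 0]) stool();
translate([1342, 213, 0]) stool();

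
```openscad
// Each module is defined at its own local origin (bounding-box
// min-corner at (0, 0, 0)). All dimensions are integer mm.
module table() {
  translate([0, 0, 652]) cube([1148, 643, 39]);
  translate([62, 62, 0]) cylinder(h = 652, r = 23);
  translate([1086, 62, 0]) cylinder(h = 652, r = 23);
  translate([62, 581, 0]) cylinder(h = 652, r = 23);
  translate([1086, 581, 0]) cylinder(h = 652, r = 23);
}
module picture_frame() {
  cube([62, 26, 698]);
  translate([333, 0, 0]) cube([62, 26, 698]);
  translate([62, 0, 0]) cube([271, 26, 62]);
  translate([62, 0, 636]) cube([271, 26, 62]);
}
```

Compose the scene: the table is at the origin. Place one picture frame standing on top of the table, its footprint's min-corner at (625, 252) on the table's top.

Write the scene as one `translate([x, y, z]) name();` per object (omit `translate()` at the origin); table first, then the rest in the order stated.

table();
translate([625, 252, 691]) picture_frame();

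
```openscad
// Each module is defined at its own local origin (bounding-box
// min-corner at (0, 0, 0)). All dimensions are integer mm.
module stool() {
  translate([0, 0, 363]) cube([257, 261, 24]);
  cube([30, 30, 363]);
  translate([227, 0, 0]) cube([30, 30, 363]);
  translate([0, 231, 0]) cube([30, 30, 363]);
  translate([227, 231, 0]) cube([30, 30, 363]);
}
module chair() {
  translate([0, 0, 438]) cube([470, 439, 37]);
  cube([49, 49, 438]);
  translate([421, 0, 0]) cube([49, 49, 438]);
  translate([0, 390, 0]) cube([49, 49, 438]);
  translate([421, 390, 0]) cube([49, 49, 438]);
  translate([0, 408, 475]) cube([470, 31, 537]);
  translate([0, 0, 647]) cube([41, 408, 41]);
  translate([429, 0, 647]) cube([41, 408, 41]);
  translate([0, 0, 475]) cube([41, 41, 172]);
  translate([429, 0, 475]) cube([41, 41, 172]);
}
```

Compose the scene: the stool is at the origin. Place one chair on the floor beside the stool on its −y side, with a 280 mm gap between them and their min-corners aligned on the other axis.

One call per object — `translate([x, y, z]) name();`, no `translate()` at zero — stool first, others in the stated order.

stool();
translate([0, -719, 0]) chair();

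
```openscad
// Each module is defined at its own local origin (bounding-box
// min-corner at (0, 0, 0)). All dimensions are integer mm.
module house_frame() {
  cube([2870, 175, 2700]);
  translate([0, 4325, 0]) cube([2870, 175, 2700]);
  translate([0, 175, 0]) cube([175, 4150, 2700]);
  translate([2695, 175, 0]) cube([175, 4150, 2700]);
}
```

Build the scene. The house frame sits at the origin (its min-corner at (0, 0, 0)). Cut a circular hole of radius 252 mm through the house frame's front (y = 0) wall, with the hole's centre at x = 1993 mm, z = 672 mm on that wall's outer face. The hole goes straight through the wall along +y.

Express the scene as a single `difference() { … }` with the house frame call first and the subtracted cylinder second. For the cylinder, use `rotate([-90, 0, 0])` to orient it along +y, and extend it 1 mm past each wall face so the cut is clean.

difference() {
  house_frame();
  translate([1993, -1, 672]) rotate([-90, 0, 0]) cylinder(h = 177, r = 252);
}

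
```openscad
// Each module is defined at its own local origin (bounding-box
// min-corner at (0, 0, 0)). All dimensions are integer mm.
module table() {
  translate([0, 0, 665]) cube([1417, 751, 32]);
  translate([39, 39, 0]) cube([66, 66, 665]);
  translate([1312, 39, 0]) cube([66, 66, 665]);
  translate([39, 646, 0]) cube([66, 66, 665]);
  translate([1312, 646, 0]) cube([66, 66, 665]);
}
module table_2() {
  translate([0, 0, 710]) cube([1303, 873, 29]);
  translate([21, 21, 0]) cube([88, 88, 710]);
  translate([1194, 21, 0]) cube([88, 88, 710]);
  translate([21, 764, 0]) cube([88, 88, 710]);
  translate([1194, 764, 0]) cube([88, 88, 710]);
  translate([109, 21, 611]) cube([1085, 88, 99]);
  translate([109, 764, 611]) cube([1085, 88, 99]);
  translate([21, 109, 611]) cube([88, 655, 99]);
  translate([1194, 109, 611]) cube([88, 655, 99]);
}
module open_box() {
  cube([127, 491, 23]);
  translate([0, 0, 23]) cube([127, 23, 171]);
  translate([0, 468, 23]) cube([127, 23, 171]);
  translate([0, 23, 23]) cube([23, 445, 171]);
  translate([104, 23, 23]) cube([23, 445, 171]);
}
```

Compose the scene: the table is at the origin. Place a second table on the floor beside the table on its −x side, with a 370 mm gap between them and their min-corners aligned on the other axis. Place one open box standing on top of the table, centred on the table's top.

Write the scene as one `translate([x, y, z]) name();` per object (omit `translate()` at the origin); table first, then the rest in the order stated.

table();
translate([-1673, 0, 0]) table_2();
translate([645, 130, 697]) open_box();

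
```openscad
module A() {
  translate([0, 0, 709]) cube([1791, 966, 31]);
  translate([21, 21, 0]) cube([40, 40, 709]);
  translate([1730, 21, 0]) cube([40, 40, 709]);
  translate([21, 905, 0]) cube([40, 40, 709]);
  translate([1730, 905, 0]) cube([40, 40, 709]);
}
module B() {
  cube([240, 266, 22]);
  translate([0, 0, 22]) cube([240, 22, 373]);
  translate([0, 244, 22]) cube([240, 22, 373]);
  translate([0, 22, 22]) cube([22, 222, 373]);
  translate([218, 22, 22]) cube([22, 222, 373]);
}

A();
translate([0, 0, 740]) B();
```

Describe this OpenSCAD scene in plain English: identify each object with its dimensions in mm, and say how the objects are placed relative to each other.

A is a rectangular dining table. The top is 1791×966×31 mm with its upper surface at z = 740 mm. It stands on four 40×40 mm square legs, each inset 21 mm from the nearest pair of top edges, running from the floor to the underside of the top.

B is an open-topped rectangular box: outside dimensions 240×266×395 mm, with a uniform wall and base thickness of 22 mm. The base is a full 240×266 slab on the floor; four walls sit on top of the base. The front and back walls (the −y and +y sides) span the full width; the two side walls fit between them.

The open box is on top of the table.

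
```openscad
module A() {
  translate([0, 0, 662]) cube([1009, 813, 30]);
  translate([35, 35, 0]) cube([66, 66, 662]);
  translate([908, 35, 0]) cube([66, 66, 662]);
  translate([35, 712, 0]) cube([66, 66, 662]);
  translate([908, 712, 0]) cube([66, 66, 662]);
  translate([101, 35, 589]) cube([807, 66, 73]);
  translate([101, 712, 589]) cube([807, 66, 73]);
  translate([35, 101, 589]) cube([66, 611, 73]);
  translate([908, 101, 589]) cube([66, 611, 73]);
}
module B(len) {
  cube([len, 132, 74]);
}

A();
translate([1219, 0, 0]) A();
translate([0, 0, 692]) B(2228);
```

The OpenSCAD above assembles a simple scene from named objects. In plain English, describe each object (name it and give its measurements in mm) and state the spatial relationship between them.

A is a table: top 1009 mm (x) × 813 mm (y), 30 mm thick, upper face at z = 692 mm, on four 66×66 mm square legs, each inset 35 mm from the nearest pair of top edges, running from z = 0 to the bottom of the top. Four apron rails, 66 mm thick and 73 mm tall, run between adjacent legs with their top edges flush with the underside of the top and their outer faces flush with the legs' outer faces.

B is a rectangular beam 2228 mm long (x), 132 mm deep (y), 74 mm thick (z).

The beam spans the tops of two tables placed 210 mm apart, resting at z = 692 mm.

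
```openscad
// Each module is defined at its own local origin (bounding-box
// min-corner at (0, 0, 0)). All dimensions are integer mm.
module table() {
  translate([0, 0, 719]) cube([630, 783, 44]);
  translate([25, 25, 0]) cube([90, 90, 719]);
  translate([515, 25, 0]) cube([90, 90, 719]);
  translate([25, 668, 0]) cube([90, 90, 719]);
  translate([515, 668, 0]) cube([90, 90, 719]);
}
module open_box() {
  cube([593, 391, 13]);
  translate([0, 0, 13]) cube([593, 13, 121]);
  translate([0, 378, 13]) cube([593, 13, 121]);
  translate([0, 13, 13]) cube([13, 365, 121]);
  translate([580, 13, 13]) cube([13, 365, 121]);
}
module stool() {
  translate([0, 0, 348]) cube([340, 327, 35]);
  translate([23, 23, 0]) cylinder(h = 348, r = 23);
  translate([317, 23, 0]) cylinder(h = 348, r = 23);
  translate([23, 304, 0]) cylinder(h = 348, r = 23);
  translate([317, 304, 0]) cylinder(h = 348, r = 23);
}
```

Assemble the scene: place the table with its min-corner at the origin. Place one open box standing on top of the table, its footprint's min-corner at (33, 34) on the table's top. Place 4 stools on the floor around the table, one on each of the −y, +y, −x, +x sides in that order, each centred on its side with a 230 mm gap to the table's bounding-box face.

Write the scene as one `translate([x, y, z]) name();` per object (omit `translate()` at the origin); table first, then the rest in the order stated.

table();
translate([33, 34, 763]) open_box();
translate([145, -557, 0]) stool();
translate([145, 1013, 0]) stool();
translate([-570, 228, 0]) stool();
translate([860, 228, 0]) stool();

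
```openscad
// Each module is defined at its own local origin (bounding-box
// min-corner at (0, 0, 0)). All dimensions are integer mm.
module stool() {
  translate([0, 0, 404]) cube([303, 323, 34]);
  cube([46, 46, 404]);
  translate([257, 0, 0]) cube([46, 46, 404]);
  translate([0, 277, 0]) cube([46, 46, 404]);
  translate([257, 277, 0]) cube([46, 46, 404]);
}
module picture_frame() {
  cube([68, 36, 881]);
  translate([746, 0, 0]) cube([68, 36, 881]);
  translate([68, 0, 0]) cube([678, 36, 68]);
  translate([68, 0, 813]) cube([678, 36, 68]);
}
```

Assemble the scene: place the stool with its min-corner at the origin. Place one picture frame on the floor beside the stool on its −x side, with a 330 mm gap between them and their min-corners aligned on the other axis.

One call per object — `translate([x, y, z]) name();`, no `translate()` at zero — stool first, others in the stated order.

stool();
translate([-1144, 0, 0]) picture_frame();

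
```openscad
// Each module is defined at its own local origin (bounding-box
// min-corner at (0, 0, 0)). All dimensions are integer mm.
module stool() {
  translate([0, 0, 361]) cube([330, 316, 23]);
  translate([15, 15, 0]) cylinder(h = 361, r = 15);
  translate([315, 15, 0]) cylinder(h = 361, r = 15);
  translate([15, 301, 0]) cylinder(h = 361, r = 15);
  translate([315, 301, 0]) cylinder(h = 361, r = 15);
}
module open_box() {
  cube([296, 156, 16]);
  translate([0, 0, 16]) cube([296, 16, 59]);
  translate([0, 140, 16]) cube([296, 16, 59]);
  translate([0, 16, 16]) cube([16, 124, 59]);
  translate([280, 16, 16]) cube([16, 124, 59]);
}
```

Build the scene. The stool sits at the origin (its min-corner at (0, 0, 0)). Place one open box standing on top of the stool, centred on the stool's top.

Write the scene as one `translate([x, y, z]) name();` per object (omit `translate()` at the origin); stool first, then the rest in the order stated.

stool();
translate([17, 80, 384]) open_box();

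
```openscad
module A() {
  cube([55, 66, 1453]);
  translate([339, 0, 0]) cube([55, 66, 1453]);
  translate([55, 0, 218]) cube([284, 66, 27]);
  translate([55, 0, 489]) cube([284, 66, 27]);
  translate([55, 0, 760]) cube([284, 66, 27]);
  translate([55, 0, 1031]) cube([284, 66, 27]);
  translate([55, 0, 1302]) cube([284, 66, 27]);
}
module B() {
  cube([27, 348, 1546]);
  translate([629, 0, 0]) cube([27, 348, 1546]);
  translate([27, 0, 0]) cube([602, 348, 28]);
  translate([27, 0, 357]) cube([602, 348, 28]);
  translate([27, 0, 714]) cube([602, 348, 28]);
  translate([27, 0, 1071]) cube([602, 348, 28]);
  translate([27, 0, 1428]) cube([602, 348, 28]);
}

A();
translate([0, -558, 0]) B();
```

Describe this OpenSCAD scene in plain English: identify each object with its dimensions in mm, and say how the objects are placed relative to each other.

A is a wooden ladder with two side rails of 55×66 mm section and 1453 mm height, set 394 mm apart overall. Between them run 5 rectangular rungs (66 mm deep, 27 mm thick), front faces flush with the rails' −y face. The bottom of the first rung is 218 mm above the floor and each subsequent rung is 271 mm higher than the one below.

B is an open bookshelf. Two side panels, each 27 mm thick, 348 mm deep and 1546 mm tall, stand 656 mm apart (outside-to-outside). Between them sit 5 shelves, each 28 mm thick and 348 mm deep, spanning the full gap between the sides. The bottom shelf rests on the floor (its underside at z = 0) and the clear gap between one shelf's top and the next shelf's underside is 329 mm.

The bookshelf is on the floor beside the ladder on its −y side.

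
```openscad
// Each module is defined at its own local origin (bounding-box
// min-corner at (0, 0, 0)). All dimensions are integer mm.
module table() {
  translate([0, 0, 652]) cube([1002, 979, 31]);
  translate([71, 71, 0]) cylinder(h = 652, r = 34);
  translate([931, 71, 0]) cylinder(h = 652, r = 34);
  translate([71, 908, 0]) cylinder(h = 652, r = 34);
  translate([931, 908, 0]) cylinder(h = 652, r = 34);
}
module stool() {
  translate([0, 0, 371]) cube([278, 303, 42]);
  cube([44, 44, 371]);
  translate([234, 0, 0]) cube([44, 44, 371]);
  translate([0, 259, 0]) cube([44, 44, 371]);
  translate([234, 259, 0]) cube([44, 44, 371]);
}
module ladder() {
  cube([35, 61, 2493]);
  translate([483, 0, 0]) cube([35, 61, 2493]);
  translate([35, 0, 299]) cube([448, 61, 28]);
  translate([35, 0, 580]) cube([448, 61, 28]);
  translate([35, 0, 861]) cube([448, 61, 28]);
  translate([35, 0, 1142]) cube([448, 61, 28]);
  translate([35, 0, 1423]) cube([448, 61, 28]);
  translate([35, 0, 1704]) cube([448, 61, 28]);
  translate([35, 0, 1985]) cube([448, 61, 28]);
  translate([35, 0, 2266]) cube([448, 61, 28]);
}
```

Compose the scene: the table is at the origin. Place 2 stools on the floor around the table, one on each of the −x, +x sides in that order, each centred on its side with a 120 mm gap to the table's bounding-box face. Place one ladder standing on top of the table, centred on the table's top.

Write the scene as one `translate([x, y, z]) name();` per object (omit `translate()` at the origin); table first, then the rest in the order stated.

table();
translate([-398, 338, 0]) stool();
translate([1122, 338, 0]) stool();
translate([242, 459, 683]) ladder();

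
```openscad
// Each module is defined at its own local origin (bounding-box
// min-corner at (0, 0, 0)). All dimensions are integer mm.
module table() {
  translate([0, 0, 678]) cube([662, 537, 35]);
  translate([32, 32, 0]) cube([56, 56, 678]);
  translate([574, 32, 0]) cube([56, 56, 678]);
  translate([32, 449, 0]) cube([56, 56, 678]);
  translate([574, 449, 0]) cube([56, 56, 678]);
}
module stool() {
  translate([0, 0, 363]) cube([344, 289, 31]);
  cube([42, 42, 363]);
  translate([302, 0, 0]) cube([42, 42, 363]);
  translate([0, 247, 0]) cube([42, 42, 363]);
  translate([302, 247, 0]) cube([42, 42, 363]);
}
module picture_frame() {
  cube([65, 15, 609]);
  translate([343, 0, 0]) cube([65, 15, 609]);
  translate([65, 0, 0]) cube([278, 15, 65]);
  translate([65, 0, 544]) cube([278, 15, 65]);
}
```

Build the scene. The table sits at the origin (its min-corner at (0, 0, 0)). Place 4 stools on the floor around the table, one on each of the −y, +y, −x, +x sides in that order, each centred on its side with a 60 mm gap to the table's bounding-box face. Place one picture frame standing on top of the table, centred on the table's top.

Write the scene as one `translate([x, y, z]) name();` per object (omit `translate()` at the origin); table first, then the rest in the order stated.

table();
translate([159, -349, 0]) stool();
translate([159, 597, 0]) stool();
translate([-404, 124, 0]) stool();
translate([722, 124, 0]) stool();
translate([127, 261, 713]) picture_frame();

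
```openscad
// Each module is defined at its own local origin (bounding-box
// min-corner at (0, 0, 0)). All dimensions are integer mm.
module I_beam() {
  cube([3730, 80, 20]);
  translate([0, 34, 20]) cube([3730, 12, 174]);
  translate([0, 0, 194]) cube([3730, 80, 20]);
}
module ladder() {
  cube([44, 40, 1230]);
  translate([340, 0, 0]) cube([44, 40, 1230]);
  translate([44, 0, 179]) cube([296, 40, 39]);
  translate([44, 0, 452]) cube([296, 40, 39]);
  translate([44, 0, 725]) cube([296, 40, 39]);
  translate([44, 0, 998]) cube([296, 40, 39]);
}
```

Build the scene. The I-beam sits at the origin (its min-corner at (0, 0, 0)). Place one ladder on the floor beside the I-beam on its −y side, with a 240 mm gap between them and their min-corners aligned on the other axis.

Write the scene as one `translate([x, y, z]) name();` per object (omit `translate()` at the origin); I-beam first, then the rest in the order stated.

I_beam();
translate([0, -280, 0]) ladder();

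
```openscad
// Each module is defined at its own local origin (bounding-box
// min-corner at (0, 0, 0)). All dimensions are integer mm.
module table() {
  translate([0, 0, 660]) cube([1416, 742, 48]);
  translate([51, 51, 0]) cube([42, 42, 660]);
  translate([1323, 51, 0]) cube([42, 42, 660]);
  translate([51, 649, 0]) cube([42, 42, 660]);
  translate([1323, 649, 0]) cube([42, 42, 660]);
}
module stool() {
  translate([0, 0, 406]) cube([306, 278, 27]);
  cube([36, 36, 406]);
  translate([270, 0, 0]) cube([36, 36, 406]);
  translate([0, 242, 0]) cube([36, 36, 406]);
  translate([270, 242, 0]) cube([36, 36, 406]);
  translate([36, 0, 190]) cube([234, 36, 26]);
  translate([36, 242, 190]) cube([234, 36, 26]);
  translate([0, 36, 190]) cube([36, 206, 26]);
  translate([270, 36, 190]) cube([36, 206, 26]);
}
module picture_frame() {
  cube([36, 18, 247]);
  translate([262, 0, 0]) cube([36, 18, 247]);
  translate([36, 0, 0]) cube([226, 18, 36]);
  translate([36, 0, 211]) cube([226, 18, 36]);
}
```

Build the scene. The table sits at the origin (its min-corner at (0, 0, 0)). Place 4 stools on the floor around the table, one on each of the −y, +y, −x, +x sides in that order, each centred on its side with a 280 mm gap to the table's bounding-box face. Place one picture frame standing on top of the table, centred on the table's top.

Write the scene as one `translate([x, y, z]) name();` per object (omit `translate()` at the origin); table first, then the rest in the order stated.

table();
translate([555, -558, 0]) stool();
translate([555, 1022, 0]) stool();
translate([-586, 232, 0]) stool();
translate([1696, 232, 0]) stool();
translate([559, 362, 708]) picture_frame();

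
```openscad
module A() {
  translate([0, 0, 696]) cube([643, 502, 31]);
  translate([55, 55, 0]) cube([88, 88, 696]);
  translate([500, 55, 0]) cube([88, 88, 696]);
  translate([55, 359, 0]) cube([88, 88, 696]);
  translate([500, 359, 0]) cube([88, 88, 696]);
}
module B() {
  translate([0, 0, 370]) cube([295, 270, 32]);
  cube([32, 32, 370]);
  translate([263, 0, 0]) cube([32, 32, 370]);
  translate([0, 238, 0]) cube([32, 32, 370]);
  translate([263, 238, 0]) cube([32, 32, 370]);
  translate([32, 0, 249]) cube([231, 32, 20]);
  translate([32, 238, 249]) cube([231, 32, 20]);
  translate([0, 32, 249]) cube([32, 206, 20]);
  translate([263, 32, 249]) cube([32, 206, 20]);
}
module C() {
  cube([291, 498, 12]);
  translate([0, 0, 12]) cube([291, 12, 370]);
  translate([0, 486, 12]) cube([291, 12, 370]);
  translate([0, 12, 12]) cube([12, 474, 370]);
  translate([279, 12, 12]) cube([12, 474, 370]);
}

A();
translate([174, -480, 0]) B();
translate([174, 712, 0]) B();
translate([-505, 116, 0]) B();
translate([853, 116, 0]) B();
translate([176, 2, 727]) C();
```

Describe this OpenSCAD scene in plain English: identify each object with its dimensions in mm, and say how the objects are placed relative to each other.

A is a table: top 643 mm (x) × 502 mm (y), 31 mm thick, upper face at z = 727 mm, on four 88×88 mm square legs, each inset 55 mm from the nearest pair of top edges, running from z = 0 to the bottom of the top.

B is a simple wooden stool: a rectangular seat 295 mm (x) by 270 mm (y), 32 mm thick, top face at z = 402 mm, on four square legs, each 32×32 mm in cross-section. The legs rest on z = 0, each flush with a corner of the seat. Four stretchers, 32 mm wide and 20 mm tall, connect adjacent legs with their undersides at z = 249 mm, each running between the inner faces of the legs it joins and aligned with the legs' outer faces on the other axis.

C is an open storage box with external size 291×498×382 mm and wall thickness 12 mm (the base is also 12 mm thick). The base covers the whole footprint; the four walls stand on the base, with the y-facing walls full-width and the x-facing walls fitting between their inner faces.

Four stools sit around the table at the −y, +y, −x, +x sides. The open box is on top of the table, centred.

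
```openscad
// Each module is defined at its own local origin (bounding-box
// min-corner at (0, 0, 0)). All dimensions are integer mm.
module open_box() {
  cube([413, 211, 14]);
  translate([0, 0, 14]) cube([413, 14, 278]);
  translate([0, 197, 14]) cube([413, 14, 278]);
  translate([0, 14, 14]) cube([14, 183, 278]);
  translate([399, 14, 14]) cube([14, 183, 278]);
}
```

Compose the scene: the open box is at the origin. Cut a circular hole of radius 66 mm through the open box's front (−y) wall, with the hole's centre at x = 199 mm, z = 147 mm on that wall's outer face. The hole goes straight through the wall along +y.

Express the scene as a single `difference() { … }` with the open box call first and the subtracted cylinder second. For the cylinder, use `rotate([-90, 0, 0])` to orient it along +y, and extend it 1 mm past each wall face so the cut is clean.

difference() {
  open_box();
  translate([199, -1, 147]) rotate([-90, 0, 0]) cylinder(h = 16, r = 66);
}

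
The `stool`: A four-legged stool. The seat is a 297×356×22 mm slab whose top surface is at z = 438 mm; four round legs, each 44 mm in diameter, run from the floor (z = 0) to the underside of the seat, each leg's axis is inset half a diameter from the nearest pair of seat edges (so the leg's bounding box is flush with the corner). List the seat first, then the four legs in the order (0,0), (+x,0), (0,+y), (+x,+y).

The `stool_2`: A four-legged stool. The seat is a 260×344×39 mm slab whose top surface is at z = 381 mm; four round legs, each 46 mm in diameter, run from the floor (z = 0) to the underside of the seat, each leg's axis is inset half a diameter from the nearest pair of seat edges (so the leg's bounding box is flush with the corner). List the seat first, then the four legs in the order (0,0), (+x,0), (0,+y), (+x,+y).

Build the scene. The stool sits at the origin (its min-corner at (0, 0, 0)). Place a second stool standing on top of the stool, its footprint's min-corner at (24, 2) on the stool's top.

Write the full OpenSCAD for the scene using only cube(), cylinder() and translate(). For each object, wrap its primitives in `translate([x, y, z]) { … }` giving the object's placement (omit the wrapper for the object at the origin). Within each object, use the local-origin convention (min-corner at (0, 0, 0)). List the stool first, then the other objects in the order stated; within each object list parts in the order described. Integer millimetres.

translate([0, 0, 416]) cube([297, 356, 22]);
translate([22, 22, 0]) cylinder(h = 416, r = 22);
translate([275, 22, 0]) cylinder(h = 416, r = 22);
translate([22, 334, 0]) cylinder(h = 416, r = 22);
translate([275, 334, 0]) cylinder(h = 416, r = 22);
translate([24, 2, 438]) {
  translate([0, 0, 342]) cube([260, 344, 39]);
  translate([23, 23, 0]) cylinder(h = 342, r = 23);
  translate([237, 23, 0]) cylinder(h = 342, r = 23);
  translate([23, 321, 0]) cylinder(h = 342, r = 23);
  translate([237, 321, 0]) cylinder(h = 342, r = 23);
}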